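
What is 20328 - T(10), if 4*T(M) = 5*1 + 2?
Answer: 81305/4 ≈ 20326.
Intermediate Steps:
T(M) = 7/4 (T(M) = (5*1 + 2)/4 = (5 + 2)/4 = (¼)*7 = 7/4)
20328 - T(10) = 20328 - 1*7/4 = 20328 - 7/4 = 81305/4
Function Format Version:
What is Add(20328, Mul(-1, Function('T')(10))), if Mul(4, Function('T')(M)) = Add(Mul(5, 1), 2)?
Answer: Rational(81305, 4) ≈ 20326.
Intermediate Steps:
Function('T')(M) = Rational(7, 4) (Function('T')(M) = Mul(Rational(1, 4), Add(Mul(5, 1), 2)) = Mul(Rational(1, 4), Add(5, 2)) = Mul(Rational(1, 4), 7) = Rational(7, 4))
Add(20328, Mul(-1, Function('T')(10))) = Add(20328, Mul(-1, Rational(7, 4))) = Add(20328, Rational(-7, 4)) = Rational(81305, 4)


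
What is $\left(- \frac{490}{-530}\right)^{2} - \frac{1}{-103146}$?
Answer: $\frac{247656355}{289737114} \approx 0.85476$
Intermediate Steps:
$\left(- \frac{490}{-530}\right)^{2} - \frac{1}{-103146} = \left(\left(-490\right) \left(- \frac{1}{530}\right)\right)^{2} - - \frac{1}{103146} = \left(\frac{49}{53}\right)^{2} + \frac{1}{103146} = \frac{2401}{2809} + \frac{1}{103146} = \frac{247656355}{289737114}$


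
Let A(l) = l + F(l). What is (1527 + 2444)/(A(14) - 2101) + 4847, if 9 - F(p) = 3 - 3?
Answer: 10068095/2078 ≈ 4845.1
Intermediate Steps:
F(p) = 9 (F(p) = 9 - (3 - 3) = 9 - 1*0 = 9 + 0 = 9)
A(l) = 9 + l (A(l) = l + 9 = 9 + l)
(1527 + 2444)/(A(14) - 2101) + 4847 = (1527 + 2444)/((9 + 14) - 2101) + 4847 = 3971/(23 - 2101) + 4847 = 3971/(-2078) + 4847 = 3971*(-1/2078) + 4847 = -3971/2078 + 4847 = 10068095/2078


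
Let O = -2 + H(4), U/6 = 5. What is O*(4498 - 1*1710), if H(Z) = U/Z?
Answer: 15334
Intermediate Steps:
U = 30 (U = 6*5 = 30)
H(Z) = 30/Z
O = 11/2 (O = -2 + 30/4 = -2 + 30*(1/4) = -2 + 15/2 = 11/2 ≈ 5.5000)
O*(4498 - 1*1710) = 11*(4498 - 1*1710)/2 = 11*(4498 - 1710)/2 = (11/2)*2788 = 15334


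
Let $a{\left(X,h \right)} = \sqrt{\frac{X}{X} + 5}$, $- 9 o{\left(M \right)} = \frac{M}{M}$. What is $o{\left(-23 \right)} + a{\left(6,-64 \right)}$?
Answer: $- \frac{1}{9} + \sqrt{6} \approx 2.3384$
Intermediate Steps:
$o{\left(M \right)} = - \frac{1}{9}$ ($o{\left(M \right)} = - \frac{M \frac{1}{M}}{9} = \left(- \frac{1}{9}\right) 1 = - \frac{1}{9}$)
$a{\left(X,h \right)} = \sqrt{6}$ ($a{\left(X,h \right)} = \sqrt{1 + 5} = \sqrt{6}$)
$o{\left(-23 \right)} + a{\left(6,-64 \right)} = - \frac{1}{9} + \sqrt{6}$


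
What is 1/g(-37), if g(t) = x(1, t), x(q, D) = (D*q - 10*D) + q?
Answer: 1/334 ≈ 0.0029940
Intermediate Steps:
x(q, D) = q - 10*D + D*q (x(q, D) = (-10*D + D*q) + q = q - 10*D + D*q)
g(t) = 1 - 9*t (g(t) = 1 - 10*t + t*1 = 1 - 10*t + t = 1 - 9*t)
1/g(-37) = 1/(1 - 9*(-37)) = 1/(1 + 333) = 1/334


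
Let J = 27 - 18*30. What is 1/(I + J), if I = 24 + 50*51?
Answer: 1/2061 ≈ 0.00048520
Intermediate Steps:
J = -513 (J = 27 - 540 = -513)
I = 2574 (I = 24 + 2550 = 2574)
1/(I + J) = 1/(2574 - 513) = 1/2061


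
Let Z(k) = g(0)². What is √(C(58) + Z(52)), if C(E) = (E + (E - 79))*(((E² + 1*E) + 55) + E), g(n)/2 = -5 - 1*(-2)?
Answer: √130831 ≈ 361.71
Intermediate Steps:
g(n) = -6 (g(n) = 2*(-5 - 1*(-2)) = 2*(-5 + 2) = 2*(-3) = -6)
C(E) = (-79 + 2*E)*(55 + E² + 2*E) (C(E) = (E + (-79 + E))*(((E² + E) + 55) + E) = (-79 + 2*E)*(((E + E²) + 55) + E) = (-79 + 2*E)*((55 + E + E²) + E) = (-79 + 2*E)*(55 + E² + 2*E))
Z(k) = 36 (Z(k) = (-6)² = 36)
√(C(58) + Z(52)) = √((-4345 - 75*58² - 48*58 + 2*58³) + 36) = √((-4345 - 75*3364 - 2784 + 2*195112) + 36) = √((-4345 - 252300 - 2784 + 390224) + 36) = √(130795 + 36) = √130831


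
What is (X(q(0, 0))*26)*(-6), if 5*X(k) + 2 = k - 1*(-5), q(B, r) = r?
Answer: -468/5 ≈ -93.600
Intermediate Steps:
X(k) = ⅗ + k/5 (X(k) = -⅖ + (k - 1*(-5))/5 = -⅖ + (k + 5)/5 = -⅖ + (5 + k)/5 = -⅖ + (1 + k/5) = ⅗ + k/5)
(X(q(0, 0))*26)*(-6) = ((⅗ + (⅕)*0)*26)*(-6) = ((⅗ + 0)*26)*(-6) = ((⅗)*26)*(-6) = (78/5)*(-6) = -468/5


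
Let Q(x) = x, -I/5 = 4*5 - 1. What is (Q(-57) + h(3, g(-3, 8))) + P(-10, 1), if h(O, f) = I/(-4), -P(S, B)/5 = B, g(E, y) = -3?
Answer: -153/4 ≈ -38.250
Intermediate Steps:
I = -95 (I = -5*(4*5 - 1) = -5*(20 - 1) = -5*19 = -95)
P(S, B) = -5*B
h(O, f) = 95/4 (h(O, f) = -95/(-4) = -95*(-¼) = 95/4)
(Q(-57) + h(3, g(-3, 8))) + P(-10, 1) = (-57 + 95/4) - 5*1 = -133/4 - 5 = -153/4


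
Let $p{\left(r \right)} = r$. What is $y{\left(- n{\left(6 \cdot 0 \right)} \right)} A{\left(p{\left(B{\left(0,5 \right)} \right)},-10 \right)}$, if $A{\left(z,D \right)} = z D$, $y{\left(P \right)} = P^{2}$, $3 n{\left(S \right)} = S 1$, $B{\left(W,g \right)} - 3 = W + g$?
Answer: $0$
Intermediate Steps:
$B{\left(W,g \right)} = 3 + W + g$ ($B{\left(W,g \right)} = 3 + \left(W + g\right) = 3 + W + g$)
$n{\left(S \right)} = \frac{S}{3}$ ($n{\left(S \right)} = \frac{S 1}{3} = \frac{S}{3}$)
$A{\left(z,D \right)} = D z$
$y{\left(- n{\left(6 \cdot 0 \right)} \right)} A{\left(p{\left(B{\left(0,5 \right)} \right)},-10 \right)} = \left(- \frac{6 \cdot 0}{3}\right)^{2} \left(- 10 \left(3 + 0 + 5\right)\right) = \left(- \frac{0}{3}\right)^{2} \left(\left(-10\right) 8\right) = \left(\left(-1\right) 0\right)^{2} \left(-80\right) = 0^{2} \left(-80\right) = 0 \left(-80\right) = 0$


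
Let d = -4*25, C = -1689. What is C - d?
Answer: -1589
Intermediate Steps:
d = -100
C - d = -1689 - 1*(-100) = -1689 + 100 = -1589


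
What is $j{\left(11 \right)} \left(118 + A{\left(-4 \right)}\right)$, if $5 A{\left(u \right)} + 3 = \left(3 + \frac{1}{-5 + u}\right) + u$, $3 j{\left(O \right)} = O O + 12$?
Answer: $\frac{701309}{135} \approx 5194.9$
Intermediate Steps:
$j{\left(O \right)} = 4 + \frac{O^{2}}{3}$ ($j{\left(O \right)} = \frac{O O + 12}{3} = \frac{O^{2} + 12}{3} = \frac{12 + O^{2}}{3} = 4 + \frac{O^{2}}{3}$)
$A{\left(u \right)} = \frac{u}{5} + \frac{1}{5 \left(-5 + u\right)}$ ($A{\left(u \right)} = - \frac{3}{5} + \frac{\left(3 + \frac{1}{-5 + u}\right) + u}{5} = - \frac{3}{5} + \frac{3 + u + \frac{1}{-5 + u}}{5} = - \frac{3}{5} + \left(\frac{3}{5} + \frac{u}{5} + \frac{1}{5 \left(-5 + u\right)}\right) = \frac{u}{5} + \frac{1}{5 \left(-5 + u\right)}$)
$j{\left(11 \right)} \left(118 + A{\left(-4 \right)}\right) = \left(4 + \frac{11^{2}}{3}\right) \left(118 + \frac{1 + \left(-4\right)^{2} - -20}{5 \left(-5 - 4\right)}\right) = \left(4 + \frac{1}{3} \cdot 121\right) \left(118 + \frac{1 + 16 + 20}{5 \left(-9\right)}\right) = \left(4 + \frac{121}{3}\right) \left(118 + \frac{1}{5} \left(- \frac{1}{9}\right) 37\right) = \frac{133 \left(118 - \frac{37}{45}\right)}{3} = \frac{133}{3} \cdot \frac{5273}{45} = \frac{701309}{135}$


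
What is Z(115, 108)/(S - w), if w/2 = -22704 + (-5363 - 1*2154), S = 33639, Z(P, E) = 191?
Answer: 191/94081 ≈ 0.0020302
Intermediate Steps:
w = -60442 (w = 2*(-22704 + (-5363 - 1*2154)) = 2*(-22704 + (-5363 - 2154)) = 2*(-22704 - 7517) = 2*(-30221) = -60442)
Z(115, 108)/(S - w) = 191/(33639 - 1*(-60442)) = 191/(33639 + 60442) = 191/94081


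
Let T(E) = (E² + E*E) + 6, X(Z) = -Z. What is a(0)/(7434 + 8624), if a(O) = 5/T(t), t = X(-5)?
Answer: 5/899248 ≈ 5.5602e-6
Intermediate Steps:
t = 5 (t = -1*(-5) = 5)
T(E) = 6 + 2*E² (T(E) = (E² + E²) + 6 = 2*E² + 6 = 6 + 2*E²)
a(O) = 5/56 (a(O) = 5/(6 + 2*5²) = 5/(6 + 2*25) = 5/(6 + 50) = 5/56)
a(0)/(7434 + 8624) = 5/(56*(7434 + 8624)) = (5/56)/16058 = (5/56)*(1/16058) = 5/899248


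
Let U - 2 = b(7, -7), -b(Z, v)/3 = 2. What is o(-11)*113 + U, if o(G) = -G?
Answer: 1239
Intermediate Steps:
b(Z, v) = -6 (b(Z, v) = -3*2 = -6)
U = -4 (U = 2 - 6 = -4)
o(-11)*113 + U = -1*(-11)*113 - 4 = 11*113 - 4 = 1243 - 4 = 1239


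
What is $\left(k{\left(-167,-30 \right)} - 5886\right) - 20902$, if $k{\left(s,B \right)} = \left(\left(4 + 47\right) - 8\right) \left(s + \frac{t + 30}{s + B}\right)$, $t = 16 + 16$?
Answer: $- \frac{6694559}{197} \approx -33983.0$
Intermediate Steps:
$t = 32$
$k{\left(s,B \right)} = 43 s + \frac{2666}{B + s}$ ($k{\left(s,B \right)} = \left(\left(4 + 47\right) - 8\right) \left(s + \frac{32 + 30}{s + B}\right) = \left(51 - 8\right) \left(s + \frac{62}{B + s}\right) = 43 \left(s + \frac{62}{B + s}\right) = 43 s + \frac{2666}{B + s}$)
$\left(k{\left(-167,-30 \right)} - 5886\right) - 20902 = \left(\frac{43 \left(62 + \left(-167\right)^{2} - -5010\right)}{-30 - 167} - 5886\right) - 20902 = \left(\frac{43 \left(62 + 27889 + 5010\right)}{-197} - 5886\right) - 20902 = \left(43 \left(- \frac{1}{197}\right) 32961 - 5886\right) - 20902 = \left(- \frac{1417323}{197} - 5886\right) - 20902 = - \frac{2576865}{197} - 20902 = - \frac{6694559}{197}$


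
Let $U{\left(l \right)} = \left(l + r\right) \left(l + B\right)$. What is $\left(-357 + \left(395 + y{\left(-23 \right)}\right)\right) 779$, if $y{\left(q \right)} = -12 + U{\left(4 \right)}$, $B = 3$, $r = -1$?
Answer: $36613$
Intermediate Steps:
$U{\left(l \right)} = \left(-1 + l\right) \left(3 + l\right)$ ($U{\left(l \right)} = \left(l - 1\right) \left(l + 3\right) = \left(-1 + l\right) \left(3 + l\right)$)
$y{\left(q \right)} = 9$ ($y{\left(q \right)} = -12 + \left(-3 + 4^{2} + 2 \cdot 4\right) = -12 + \left(-3 + 16 + 8\right) = -12 + 21 = 9$)
$\left(-357 + \left(395 + y{\left(-23 \right)}\right)\right) 779 = \left(-357 + \left(395 + 9\right)\right) 779 = \left(-357 + 404\right) 779 = 47 \cdot 779 = 36613$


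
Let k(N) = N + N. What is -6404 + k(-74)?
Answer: -6552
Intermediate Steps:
k(N) = 2*N
-6404 + k(-74) = -6404 + 2*(-74) = -6404 - 148 = -6552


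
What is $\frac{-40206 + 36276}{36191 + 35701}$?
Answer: $- \frac{655}{11982} \approx -0.054665$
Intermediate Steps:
$\frac{-40206 + 36276}{36191 + 35701} = - \frac{3930}{71892} = \left(-3930\right) \frac{1}{71892} = - \frac{655}{11982}$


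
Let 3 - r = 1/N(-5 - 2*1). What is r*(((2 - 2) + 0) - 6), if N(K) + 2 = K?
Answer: -56/3 ≈ -18.667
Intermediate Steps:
N(K) = -2 + K
r = 28/9 (r = 3 - 1/(-2 + (-5 - 2*1)) = 3 - 1/(-2 + (-5 - 2)) = 3 - 1/(-2 - 7) = 3 - 1/(-9) = 3 - 1*(-1/9) = 3 + 1/9 = 28/9 ≈ 3.1111)
r*(((2 - 2) + 0) - 6) = 28*(((2 - 2) + 0) - 6)/9 = 28*((0 + 0) - 6)/9 = 28*(0 - 6)/9 = (28/9)*(-6) = -56/3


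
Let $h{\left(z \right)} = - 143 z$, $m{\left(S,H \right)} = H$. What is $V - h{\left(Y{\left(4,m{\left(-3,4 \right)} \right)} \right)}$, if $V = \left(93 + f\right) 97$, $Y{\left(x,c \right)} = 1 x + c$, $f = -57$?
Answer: $4636$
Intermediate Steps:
$Y{\left(x,c \right)} = c + x$ ($Y{\left(x,c \right)} = x + c = c + x$)
$V = 3492$ ($V = \left(93 - 57\right) 97 = 36 \cdot 97 = 3492$)
$V - h{\left(Y{\left(4,m{\left(-3,4 \right)} \right)} \right)} = 3492 - - 143 \left(4 + 4\right) = 3492 - \left(-143\right) 8 = 3492 - -1144 = 3492 + 1144 = 4636$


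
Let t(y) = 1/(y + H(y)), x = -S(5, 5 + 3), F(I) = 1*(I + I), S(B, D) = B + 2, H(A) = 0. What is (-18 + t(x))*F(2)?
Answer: -508/7 ≈ -72.571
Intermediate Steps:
S(B, D) = 2 + B
F(I) = 2*I (F(I) = 1*(2*I) = 2*I)
x = -7 (x = -(2 + 5) = -1*7 = -7)
t(y) = 1/y (t(y) = 1/(y + 0) = 1/y)
(-18 + t(x))*F(2) = (-18 + 1/(-7))*(2*2) = (-18 - ⅐)*4 = -127/7*4 = -508/7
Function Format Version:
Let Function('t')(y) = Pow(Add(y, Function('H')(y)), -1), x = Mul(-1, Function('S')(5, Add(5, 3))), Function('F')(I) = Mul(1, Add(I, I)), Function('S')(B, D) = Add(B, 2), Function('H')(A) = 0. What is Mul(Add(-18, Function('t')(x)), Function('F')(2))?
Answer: Rational(-508, 7) ≈ -72.571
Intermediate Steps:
Function('S')(B, D) = Add(2, B)
Function('F')(I) = Mul(2, I) (Function('F')(I) = Mul(1, Mul(2, I)) = Mul(2, I))
x = -7 (x = Mul(-1, Add(2, 5)) = Mul(-1, 7) = -7)
Function('t')(y) = Pow(y, -1) (Function('t')(y) = Pow(Add(y, 0), -1) = Pow(y, -1))
Mul(Add(-18, Function('t')(x)), Function('F')(2)) = Mul(Add(-18, Pow(-7, -1)), Mul(2, 2)) = Mul(Add(-18, Rational(-1, 7)), 4) = Mul(Rational(-127, 7), 4) = Rational(-508, 7)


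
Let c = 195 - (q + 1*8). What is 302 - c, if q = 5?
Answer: 120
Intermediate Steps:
c = 182 (c = 195 - (5 + 1*8) = 195 - (5 + 8) = 195 - 1*13 = 195 - 13 = 182)
302 - c = 302 - 1*182 = 302 - 182 = 120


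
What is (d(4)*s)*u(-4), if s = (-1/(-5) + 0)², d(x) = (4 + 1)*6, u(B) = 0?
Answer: 0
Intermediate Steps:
d(x) = 30 (d(x) = 5*6 = 30)
s = 1/25 (s = (-1*(-⅕) + 0)² = (⅕ + 0)² = (⅕)² = 1/25 ≈ 0.040000)
(d(4)*s)*u(-4) = (30*(1/25))*0 = (6/5)*0 = 0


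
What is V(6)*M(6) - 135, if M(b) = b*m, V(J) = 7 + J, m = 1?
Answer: -57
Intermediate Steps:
M(b) = b (M(b) = b*1 = b)
V(6)*M(6) - 135 = (7 + 6)*6 - 135 = 13*6 - 135 = 78 - 135 = -57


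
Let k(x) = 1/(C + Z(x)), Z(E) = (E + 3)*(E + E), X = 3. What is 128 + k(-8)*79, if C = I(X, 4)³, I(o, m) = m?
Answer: 18511/144 ≈ 128.55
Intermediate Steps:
Z(E) = 2*E*(3 + E) (Z(E) = (3 + E)*(2*E) = 2*E*(3 + E))
C = 64 (C = 4³ = 64)
k(x) = 1/(64 + 2*x*(3 + x))
128 + k(-8)*79 = 128 + (1/(2*(32 - 8*(3 - 8))))*79 = 128 + (1/(2*(32 - 8*(-5))))*79 = 128 + (1/(2*(32 + 40)))*79 = 128 + ((½)/72)*79 = 128 + ((½)*(1/72))*79 = 128 + (1/144)*79 = 128 + 79/144 = 18511/144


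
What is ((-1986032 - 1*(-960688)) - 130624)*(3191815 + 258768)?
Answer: -3988763529344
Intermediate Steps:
((-1986032 - 1*(-960688)) - 130624)*(3191815 + 258768) = ((-1986032 + 960688) - 130624)*3450583 = (-1025344 - 130624)*3450583 = -1155968*3450583 = -3988763529344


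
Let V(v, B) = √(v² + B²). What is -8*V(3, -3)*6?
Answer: -144*√2 ≈ -203.65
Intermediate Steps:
V(v, B) = √(B² + v²)
-8*V(3, -3)*6 = -8*√((-3)² + 3²)*6 = -8*√(9 + 9)*6 = -24*√2*6 = -144*√2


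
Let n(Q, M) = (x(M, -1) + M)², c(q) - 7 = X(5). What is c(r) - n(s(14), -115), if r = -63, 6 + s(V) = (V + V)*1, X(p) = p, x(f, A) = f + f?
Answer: -119013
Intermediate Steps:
x(f, A) = 2*f
s(V) = -6 + 2*V (s(V) = -6 + (V + V)*1 = -6 + (2*V)*1 = -6 + 2*V)
c(q) = 12 (c(q) = 7 + 5 = 12)
n(Q, M) = 9*M² (n(Q, M) = (2*M + M)² = (3*M)² = 9*M²)
c(r) - n(s(14), -115) = 12 - 9*(-115)² = 12 - 9*13225 = 12 - 1*119025 = 12 - 119025 = -119013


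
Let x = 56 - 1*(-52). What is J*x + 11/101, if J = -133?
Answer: -1450753/101 ≈ -14364.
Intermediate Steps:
x = 108 (x = 56 + 52 = 108)
J*x + 11/101 = -133*108 + 11/101 = -14364 + 11*(1/101) = -14364 + 11/101 = -1450753/101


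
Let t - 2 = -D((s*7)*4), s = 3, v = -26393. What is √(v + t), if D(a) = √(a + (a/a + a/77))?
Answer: √(-3193311 - 11*√10417)/11 ≈ 162.48*I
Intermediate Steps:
D(a) = √(1 + 78*a/77) (D(a) = √(a + (1 + a*(1/77))) = √(a + (1 + a/77)) = √(1 + 78*a/77))
t = 2 - √10417/11 (t = 2 - √(5929 + 6006*((3*7)*4))/77 = 2 - √(5929 + 6006*(21*4))/77 = 2 - √(5929 + 6006*84)/77 = 2 - √(5929 + 504504)/77 = 2 - √510433/77 = 2 - 7*√10417/77 = 2 - √10417/11 ≈ -7.2785)
√(v + t) = √(-26393 + (2 - √10417/11)) = √(-26391 - √10417/11)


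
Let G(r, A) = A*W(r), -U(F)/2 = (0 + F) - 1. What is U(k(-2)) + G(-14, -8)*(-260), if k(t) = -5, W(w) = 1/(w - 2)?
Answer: -118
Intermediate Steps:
W(w) = 1/(-2 + w)
U(F) = 2 - 2*F (U(F) = -2*((0 + F) - 1) = -2*(F - 1) = -2*(-1 + F) = 2 - 2*F)
G(r, A) = A/(-2 + r)
U(k(-2)) + G(-14, -8)*(-260) = (2 - 2*(-5)) - 8/(-2 - 14)*(-260) = (2 + 10) - 8/(-16)*(-260) = 12 - 8*(-1/16)*(-260) = 12 + (½)*(-260) = 12 - 130 = -118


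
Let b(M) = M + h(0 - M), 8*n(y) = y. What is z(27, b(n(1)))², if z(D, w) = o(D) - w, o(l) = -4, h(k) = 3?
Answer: 3249/64 ≈ 50.766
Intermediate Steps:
n(y) = y/8
b(M) = 3 + M (b(M) = M + 3 = 3 + M)
z(D, w) = -4 - w
z(27, b(n(1)))² = (-4 - (3 + (⅛)*1))² = (-4 - (3 + ⅛))² = (-4 - 1*25/8)² = (-4 - 25/8)² = (-57/8)² = 3249/64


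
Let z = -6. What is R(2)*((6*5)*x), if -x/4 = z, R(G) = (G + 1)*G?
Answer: 4320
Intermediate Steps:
R(G) = G*(1 + G) (R(G) = (1 + G)*G = G*(1 + G))
x = 24 (x = -4*(-6) = 24)
R(2)*((6*5)*x) = (2*(1 + 2))*((6*5)*24) = (2*3)*(30*24) = 6*720 = 4320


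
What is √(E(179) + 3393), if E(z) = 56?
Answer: √3449 ≈ 58.728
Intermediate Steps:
√(E(179) + 3393) = √(56 + 3393) = √3449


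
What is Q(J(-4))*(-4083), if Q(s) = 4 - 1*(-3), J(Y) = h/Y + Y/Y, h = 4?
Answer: -28581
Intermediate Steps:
J(Y) = 1 + 4/Y (J(Y) = 4/Y + Y/Y = 4/Y + 1 = 1 + 4/Y)
Q(s) = 7 (Q(s) = 4 + 3 = 7)
Q(J(-4))*(-4083) = 7*(-4083) = -28581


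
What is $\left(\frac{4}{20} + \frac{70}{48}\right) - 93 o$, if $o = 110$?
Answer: $- \frac{1227401}{120} \approx -10228.0$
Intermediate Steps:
$\left(\frac{4}{20} + \frac{70}{48}\right) - 93 o = \left(\frac{4}{20} + \frac{70}{48}\right) - 10230 = \left(4 \cdot \frac{1}{20} + 70 \cdot \frac{1}{48}\right) - 10230 = \left(\frac{1}{5} + \frac{35}{24}\right) - 10230 = \frac{199}{120} - 10230 = - \frac{1227401}{120}$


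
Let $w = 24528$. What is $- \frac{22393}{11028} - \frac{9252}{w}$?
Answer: $- \frac{6784235}{2817654} \approx -2.4078$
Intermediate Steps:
$- \frac{22393}{11028} - \frac{9252}{w} = - \frac{22393}{11028} - \frac{9252}{24528} = \left(-22393\right) \frac{1}{11028} - \frac{771}{2044} = - \frac{22393}{11028} - \frac{771}{2044} = - \frac{6784235}{2817654}$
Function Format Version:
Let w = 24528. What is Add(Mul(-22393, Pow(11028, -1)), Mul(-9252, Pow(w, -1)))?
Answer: Rational(-6784235, 2817654) ≈ -2.4078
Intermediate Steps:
Add(Mul(-22393, Pow(11028, -1)), Mul(-9252, Pow(w, -1))) = Add(Mul(-22393, Pow(11028, -1)), Mul(-9252, Pow(24528, -1))) = Add(Mul(-22393, Rational(1, 11028)), Mul(-9252, Rational(1, 24528))) = Add(Rational(-22393, 11028), Rational(-771, 2044)) = Rational(-6784235, 2817654)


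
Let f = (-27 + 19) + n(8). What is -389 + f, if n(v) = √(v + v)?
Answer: -393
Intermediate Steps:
n(v) = √2*√v (n(v) = √(2*v) = √2*√v)
f = -4 (f = (-27 + 19) + √2*√8 = -8 + √2*(2*√2) = -8 + 4 = -4)
-389 + f = -389 - 4 = -393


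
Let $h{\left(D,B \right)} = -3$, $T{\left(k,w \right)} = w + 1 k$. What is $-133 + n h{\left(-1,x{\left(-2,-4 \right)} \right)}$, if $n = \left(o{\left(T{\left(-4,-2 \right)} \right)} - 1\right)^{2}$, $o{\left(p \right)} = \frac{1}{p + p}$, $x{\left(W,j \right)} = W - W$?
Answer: $- \frac{6553}{48} \approx -136.52$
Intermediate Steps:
$x{\left(W,j \right)} = 0$
$T{\left(k,w \right)} = k + w$ ($T{\left(k,w \right)} = w + k = k + w$)
$o{\left(p \right)} = \frac{1}{2 p}$
$n = \frac{169}{144}$ ($n = \left(\frac{1}{2 \left(-4 - 2\right)} - 1\right)^{2} = \left(\frac{1}{2 \left(-6\right)} - 1\right)^{2} = \left(\frac{1}{2} \left(- \frac{1}{6}\right) - 1\right)^{2} = \left(- \frac{1}{12} - 1\right)^{2} = \left(- \frac{13}{12}\right)^{2} = \frac{169}{144} \approx 1.1736$)
$-133 + n h{\left(-1,x{\left(-2,-4 \right)} \right)} = -133 + \frac{169}{144} \left(-3\right) = -133 - \frac{169}{48} = - \frac{6553}{48}$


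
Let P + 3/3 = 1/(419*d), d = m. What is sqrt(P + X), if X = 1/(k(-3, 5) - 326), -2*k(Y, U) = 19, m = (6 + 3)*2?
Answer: I*sqrt(2853715768310)/1686894 ≈ 1.0014*I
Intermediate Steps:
m = 18 (m = 9*2 = 18)
k(Y, U) = -19/2 (k(Y, U) = -1/2*19 = -19/2)
d = 18
P = -7541/7542 (P = -1 + 1/(419*18) = -1 + (1/419)*(1/18) = -1 + 1/7542 = -7541/7542 ≈ -0.99987)
X = -2/671 (X = 1/(-19/2 - 326) = 1/(-671/2) = -2/671 ≈ -0.0029806)
sqrt(P + X) = sqrt(-7541/7542 - 2/671) = sqrt(-5075095/5060682) = I*sqrt(2853715768310)/1686894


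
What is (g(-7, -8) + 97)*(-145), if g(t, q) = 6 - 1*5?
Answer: -14210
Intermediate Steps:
g(t, q) = 1 (g(t, q) = 6 - 5 = 1)
(g(-7, -8) + 97)*(-145) = (1 + 97)*(-145) = 98*(-145) = -14210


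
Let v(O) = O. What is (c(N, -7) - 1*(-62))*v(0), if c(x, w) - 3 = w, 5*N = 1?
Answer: 0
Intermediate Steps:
N = 1/5 (N = (1/5)*1 = 1/5 ≈ 0.20000)
c(x, w) = 3 + w
(c(N, -7) - 1*(-62))*v(0) = ((3 - 7) - 1*(-62))*0 = (-4 + 62)*0 = 58*0 = 0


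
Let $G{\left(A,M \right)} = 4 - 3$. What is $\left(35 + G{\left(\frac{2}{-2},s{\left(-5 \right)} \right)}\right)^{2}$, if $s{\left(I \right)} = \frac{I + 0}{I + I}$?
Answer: $1296$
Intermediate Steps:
$s{\left(I \right)} = \frac{1}{2}$ ($s{\left(I \right)} = \frac{I}{2 I} = I \frac{1}{2 I} = \frac{1}{2}$)
$G{\left(A,M \right)} = 1$ ($G{\left(A,M \right)} = 4 - 3 = 1$)
$\left(35 + G{\left(\frac{2}{-2},s{\left(-5 \right)} \right)}\right)^{2} = \left(35 + 1\right)^{2} = 36^{2} = 1296$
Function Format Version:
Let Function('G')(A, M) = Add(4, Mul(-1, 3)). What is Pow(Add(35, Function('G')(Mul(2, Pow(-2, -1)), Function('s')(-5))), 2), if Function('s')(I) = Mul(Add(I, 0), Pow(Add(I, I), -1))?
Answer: 1296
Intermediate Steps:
Function('s')(I) = Rational(1, 2) (Function('s')(I) = Mul(I, Pow(Mul(2, I), -1)) = Mul(I, Mul(Rational(1, 2), Pow(I, -1))) = Rational(1, 2))
Function('G')(A, M) = 1 (Function('G')(A, M) = Add(4, -3) = 1)
Pow(Add(35, Function('G')(Mul(2, Pow(-2, -1)), Function('s')(-5))), 2) = Pow(Add(35, 1), 2) = Pow(36, 2) = 1296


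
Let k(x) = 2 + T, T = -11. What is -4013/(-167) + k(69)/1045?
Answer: 4192082/174515 ≈ 24.021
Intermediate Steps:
k(x) = -9 (k(x) = 2 - 11 = -9)
-4013/(-167) + k(69)/1045 = -4013/(-167) - 9/1045 = -4013*(-1/167) - 9*1/1045 = 4013/167 - 9/1045 = 4192082/174515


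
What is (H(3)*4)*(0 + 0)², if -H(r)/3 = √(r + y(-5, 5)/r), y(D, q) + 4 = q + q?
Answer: 0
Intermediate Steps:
y(D, q) = -4 + 2*q (y(D, q) = -4 + (q + q) = -4 + 2*q)
H(r) = -3*√(r + 6/r) (H(r) = -3*√(r + (-4 + 2*5)/r) = -3*√(r + (-4 + 10)/r) = -3*√(r + 6/r))
(H(3)*4)*(0 + 0)² = (-3*√(3 + 6/3)*4)*(0 + 0)² = (-3*√(3 + 6*(⅓))*4)*0² = (-3*√(3 + 2)*4)*0 = (-3*√5*4)*0 = -12*√5*0 = 0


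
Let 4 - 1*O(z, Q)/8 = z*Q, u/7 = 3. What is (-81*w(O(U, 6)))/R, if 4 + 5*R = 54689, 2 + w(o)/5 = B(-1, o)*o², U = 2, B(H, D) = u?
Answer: -34835670/10937 ≈ -3185.1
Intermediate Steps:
u = 21 (u = 7*3 = 21)
B(H, D) = 21
O(z, Q) = 32 - 8*Q*z (O(z, Q) = 32 - 8*z*Q = 32 - 8*Q*z)
w(o) = -10 + 105*o² (w(o) = -10 + 5*(21*o²) = -10 + 105*o²)
R = 10937 (R = -⅘ + (⅕)*54689 = -⅘ + 54689/5 = 10937)
(-81*w(O(U, 6)))/R = -81*(-10 + 105*(32 - 8*6*2)²)/10937 = -81*(-10 + 105*(32 - 96)²)*(1/10937) = -81*(-10 + 105*(-64)²)*(1/10937) = -81*(-10 + 105*4096)*(1/10937) = -81*(-10 + 430080)*(1/10937) = -81*430070*(1/10937) = -34835670*1/10937 = -34835670/10937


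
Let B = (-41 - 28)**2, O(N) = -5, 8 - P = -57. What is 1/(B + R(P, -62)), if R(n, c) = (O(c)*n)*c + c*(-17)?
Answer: 1/25965 ≈ 3.8513e-5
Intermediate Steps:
P = 65 (P = 8 - 1*(-57) = 8 + 57 = 65)
B = 4761 (B = (-69)**2 = 4761)
R(n, c) = -17*c - 5*c*n (R(n, c) = (-5*n)*c + c*(-17) = -5*c*n - 17*c = -17*c - 5*c*n)
1/(B + R(P, -62)) = 1/(4761 - 62*(-17 - 5*65)) = 1/(4761 - 62*(-17 - 325)) = 1/(4761 - 62*(-342)) = 1/(4761 + 21204) = 1/25965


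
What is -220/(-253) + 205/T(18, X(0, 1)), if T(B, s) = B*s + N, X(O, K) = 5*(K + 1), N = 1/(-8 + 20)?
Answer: 99800/49703 ≈ 2.0079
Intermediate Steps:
N = 1/12 ≈ 0.083333
X(O, K) = 5 + 5*K (X(O, K) = 5*(1 + K) = 5 + 5*K)
T(B, s) = 1/12 + B*s (T(B, s) = B*s + 1/12 = 1/12 + B*s)
-220/(-253) + 205/T(18, X(0, 1)) = -220/(-253) + 205/(1/12 + 18*(5 + 5*1)) = -220*(-1/253) + 205/(1/12 + 18*(5 + 5)) = 20/23 + 205/(1/12 + 18*10) = 20/23 + 205/(1/12 + 180) = 20/23 + 205/(2161/12) = 20/23 + 205*(12/2161) = 20/23 + 2460/2161 = 99800/49703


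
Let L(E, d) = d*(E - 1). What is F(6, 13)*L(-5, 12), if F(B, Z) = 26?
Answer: -1872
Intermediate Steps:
L(E, d) = d*(-1 + E)
F(6, 13)*L(-5, 12) = 26*(12*(-1 - 5)) = 26*(12*(-6)) = 26*(-72) = -1872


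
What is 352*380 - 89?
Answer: 133671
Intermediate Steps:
352*380 - 89 = 133760 - 89 = 133671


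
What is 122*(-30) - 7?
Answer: -3667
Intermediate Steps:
122*(-30) - 7 = -3660 - 7 = -3667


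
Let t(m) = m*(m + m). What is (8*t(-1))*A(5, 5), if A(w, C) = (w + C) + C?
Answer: 240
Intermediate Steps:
t(m) = 2*m**2 (t(m) = m*(2*m) = 2*m**2)
A(w, C) = w + 2*C (A(w, C) = (C + w) + C = w + 2*C)
(8*t(-1))*A(5, 5) = (8*(2*(-1)**2))*(5 + 2*5) = (8*(2*1))*(5 + 10) = (8*2)*15 = 16*15 = 240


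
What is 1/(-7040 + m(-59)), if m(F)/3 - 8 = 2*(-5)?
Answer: -1/7046 ≈ -0.00014192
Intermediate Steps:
m(F) = -6 (m(F) = 24 + 3*(2*(-5)) = 24 + 3*(-10) = 24 - 30 = -6)
1/(-7040 + m(-59)) = 1/(-7040 - 6) = 1/(-7046) = -1/7046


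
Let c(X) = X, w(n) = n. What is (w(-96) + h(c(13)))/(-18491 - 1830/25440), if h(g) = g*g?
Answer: -61904/15680429 ≈ -0.0039479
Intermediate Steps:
h(g) = g**2
(w(-96) + h(c(13)))/(-18491 - 1830/25440) = (-96 + 13**2)/(-18491 - 1830/25440) = (-96 + 169)/(-18491 - 1830*1/25440) = 73/(-18491 - 61/848) = 73/(-15680429/848) = 73*(-848/15680429) = -61904/15680429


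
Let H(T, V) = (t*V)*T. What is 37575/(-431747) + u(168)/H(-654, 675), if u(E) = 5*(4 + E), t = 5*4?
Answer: -16606048871/190594713150 ≈ -0.087128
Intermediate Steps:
t = 20
u(E) = 20 + 5*E
H(T, V) = 20*T*V (H(T, V) = (20*V)*T = 20*T*V)
37575/(-431747) + u(168)/H(-654, 675) = 37575/(-431747) + (20 + 5*168)/((20*(-654)*675)) = 37575*(-1/431747) + (20 + 840)/(-8829000) = -37575/431747 + 860*(-1/8829000) = -37575/431747 - 43/441450 = -16606048871/190594713150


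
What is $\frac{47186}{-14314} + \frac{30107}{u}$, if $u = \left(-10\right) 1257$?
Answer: $- \frac{512039809}{89963490} \approx -5.6916$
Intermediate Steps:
$u = -12570$
$\frac{47186}{-14314} + \frac{30107}{u} = \frac{47186}{-14314} + \frac{30107}{-12570} = 47186 \left(- \frac{1}{14314}\right) + 30107 \left(- \frac{1}{12570}\right) = - \frac{23593}{7157} - \frac{30107}{12570} = - \frac{512039809}{89963490}$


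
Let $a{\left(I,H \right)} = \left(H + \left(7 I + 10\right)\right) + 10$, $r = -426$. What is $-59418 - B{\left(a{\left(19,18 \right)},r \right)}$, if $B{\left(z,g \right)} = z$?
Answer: $-59589$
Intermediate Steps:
$a{\left(I,H \right)} = 20 + H + 7 I$ ($a{\left(I,H \right)} = \left(H + \left(10 + 7 I\right)\right) + 10 = \left(10 + H + 7 I\right) + 10 = 20 + H + 7 I$)
$-59418 - B{\left(a{\left(19,18 \right)},r \right)} = -59418 - \left(20 + 18 + 7 \cdot 19\right) = -59418 - \left(20 + 18 + 133\right) = -59418 - 171 = -59589$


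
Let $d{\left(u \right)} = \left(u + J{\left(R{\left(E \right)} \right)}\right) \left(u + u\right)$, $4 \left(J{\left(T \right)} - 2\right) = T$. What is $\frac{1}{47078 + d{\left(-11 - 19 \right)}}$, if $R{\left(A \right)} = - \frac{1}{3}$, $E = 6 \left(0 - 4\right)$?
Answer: $\frac{1}{48763} \approx 2.0507 \cdot 10^{-5}$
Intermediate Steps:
$E = -24$ ($E = 6 \left(-4\right) = -24$)
$R{\left(A \right)} = - \frac{1}{3}$ ($R{\left(A \right)} = \left(-1\right) \frac{1}{3} = - \frac{1}{3}$)
$J{\left(T \right)} = 2 + \frac{T}{4}$
$d{\left(u \right)} = 2 u \left(\frac{23}{12} + u\right)$ ($d{\left(u \right)} = \left(u + \left(2 + \frac{1}{4} \left(- \frac{1}{3}\right)\right)\right) \left(u + u\right) = \left(u + \left(2 - \frac{1}{12}\right)\right) 2 u = \left(u + \frac{23}{12}\right) 2 u = \left(\frac{23}{12} + u\right) 2 u = 2 u \left(\frac{23}{12} + u\right)$)
$\frac{1}{47078 + d{\left(-11 - 19 \right)}} = \frac{1}{47078 + \frac{\left(-11 - 19\right) \left(23 + 12 \left(-11 - 19\right)\right)}{6}} = \frac{1}{47078 + \frac{1}{6} \left(-30\right) \left(23 + 12 \left(-30\right)\right)} = \frac{1}{47078 + \frac{1}{6} \left(-30\right) \left(23 - 360\right)} = \frac{1}{47078 + \frac{1}{6} \left(-30\right) \left(-337\right)} = \frac{1}{47078 + 1685} = \frac{1}{48763}$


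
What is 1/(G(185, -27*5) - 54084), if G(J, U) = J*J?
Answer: -1/19859 ≈ -5.0355e-5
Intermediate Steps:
G(J, U) = J²
1/(G(185, -27*5) - 54084) = 1/(185² - 54084) = 1/(34225 - 54084) = 1/(-19859) = -1/19859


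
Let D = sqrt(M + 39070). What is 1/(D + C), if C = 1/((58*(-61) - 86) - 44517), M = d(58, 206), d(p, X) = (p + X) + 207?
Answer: 48141/91638477090620 + 2317555881*sqrt(39541)/91638477090620 ≈ 0.0050289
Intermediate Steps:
d(p, X) = 207 + X + p (d(p, X) = (X + p) + 207 = 207 + X + p)
M = 471 (M = 207 + 206 + 58 = 471)
D = sqrt(39541) (D = sqrt(471 + 39070) = sqrt(39541) ≈ 198.85)
C = -1/48141 (C = 1/((-3538 - 86) - 44517) = 1/(-3624 - 44517) = 1/(-48141) = -1/48141 ≈ -2.0772e-5)
1/(D + C) = 1/(sqrt(39541) - 1/48141) = 1/(-1/48141 + sqrt(39541))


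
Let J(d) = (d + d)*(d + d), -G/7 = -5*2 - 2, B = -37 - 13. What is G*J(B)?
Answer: 840000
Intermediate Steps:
B = -50
G = 84 (G = -7*(-5*2 - 2) = -7*(-10 - 2) = -7*(-12) = 84)
J(d) = 4*d² (J(d) = (2*d)*(2*d) = 4*d²)
G*J(B) = 84*(4*(-50)²) = 84*(4*2500) = 84*10000 = 840000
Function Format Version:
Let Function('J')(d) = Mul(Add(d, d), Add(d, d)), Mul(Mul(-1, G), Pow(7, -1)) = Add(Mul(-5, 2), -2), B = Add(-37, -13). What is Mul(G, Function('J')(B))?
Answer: 840000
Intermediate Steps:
B = -50
G = 84 (G = Mul(-7, Add(Mul(-5, 2), -2)) = Mul(-7, Add(-10, -2)) = Mul(-7, -12) = 84)
Function('J')(d) = Mul(4, Pow(d, 2)) (Function('J')(d) = Mul(Mul(2, d), Mul(2, d)) = Mul(4, Pow(d, 2)))
Mul(G, Function('J')(B)) = Mul(84, Mul(4, Pow(-50, 2))) = Mul(84, Mul(4, 2500)) = Mul(84, 10000) = 840000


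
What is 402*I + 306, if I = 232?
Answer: 93570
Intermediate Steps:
402*I + 306 = 402*232 + 306 = 93264 + 306 = 93570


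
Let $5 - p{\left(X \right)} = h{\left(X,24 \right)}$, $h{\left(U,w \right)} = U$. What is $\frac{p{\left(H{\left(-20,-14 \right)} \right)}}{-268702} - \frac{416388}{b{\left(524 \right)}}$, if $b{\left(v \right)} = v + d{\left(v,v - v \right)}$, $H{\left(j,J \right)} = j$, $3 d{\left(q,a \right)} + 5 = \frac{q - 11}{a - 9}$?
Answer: $- \frac{167826451439}{202870010} \approx -827.26$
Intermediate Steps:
$d{\left(q,a \right)} = - \frac{5}{3} + \frac{-11 + q}{3 \left(-9 + a\right)}$ ($d{\left(q,a \right)} = - \frac{5}{3} + \frac{\left(q - 11\right) \frac{1}{a - 9}}{3} = - \frac{5}{3} + \frac{\left(-11 + q\right) \frac{1}{-9 + a}}{3} = - \frac{5}{3} + \frac{\frac{1}{-9 + a} \left(-11 + q\right)}{3} = - \frac{5}{3} + \frac{-11 + q}{3 \left(-9 + a\right)}$)
$p{\left(X \right)} = 5 - X$
$b{\left(v \right)} = - \frac{34}{27} + \frac{26 v}{27}$ ($b{\left(v \right)} = v + \frac{34 + v - 5 \left(v - v\right)}{3 \left(-9 + \left(v - v\right)\right)} = v + \frac{34 + v - 0}{3 \left(-9 + 0\right)} = v + \frac{34 + v + 0}{3 \left(-9\right)} = v + \frac{1}{3} \left(- \frac{1}{9}\right) \left(34 + v\right) = v - \left(\frac{34}{27} + \frac{v}{27}\right) = - \frac{34}{27} + \frac{26 v}{27}$)
$\frac{p{\left(H{\left(-20,-14 \right)} \right)}}{-268702} - \frac{416388}{b{\left(524 \right)}} = \frac{5 - -20}{-268702} - \frac{416388}{- \frac{34}{27} + \frac{26}{27} \cdot 524} = \left(5 + 20\right) \left(- \frac{1}{268702}\right) - \frac{416388}{- \frac{34}{27} + \frac{13624}{27}} = 25 \left(- \frac{1}{268702}\right) - \frac{416388}{\frac{1510}{3}} = - \frac{25}{268702} - \frac{624582}{755} = - \frac{167826451439}{202870010}$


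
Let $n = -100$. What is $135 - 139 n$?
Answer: $14035$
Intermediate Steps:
$135 - 139 n = 135 - -13900 = 135 + 13900 = 14035$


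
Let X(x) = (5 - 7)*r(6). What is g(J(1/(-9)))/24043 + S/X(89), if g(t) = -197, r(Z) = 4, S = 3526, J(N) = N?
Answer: -42388597/96172 ≈ -440.76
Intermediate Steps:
X(x) = -8 (X(x) = (5 - 7)*4 = -2*4 = -8)
g(J(1/(-9)))/24043 + S/X(89) = -197/24043 + 3526/(-8) = -197*1/24043 + 3526*(-1/8) = -197/24043 - 1763/4 = -42388597/96172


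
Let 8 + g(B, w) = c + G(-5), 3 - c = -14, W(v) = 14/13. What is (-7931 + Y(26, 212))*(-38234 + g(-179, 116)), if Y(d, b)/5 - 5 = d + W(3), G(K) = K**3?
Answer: 298003100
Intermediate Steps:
W(v) = 14/13 (W(v) = 14*(1/13) = 14/13)
c = 17 (c = 3 - 1*(-14) = 3 + 14 = 17)
Y(d, b) = 395/13 + 5*d (Y(d, b) = 25 + 5*(d + 14/13) = 25 + 5*(14/13 + d) = 25 + (70/13 + 5*d) = 395/13 + 5*d)
g(B, w) = -116 (g(B, w) = -8 + (17 + (-5)**3) = -8 + (17 - 125) = -8 - 108 = -116)
(-7931 + Y(26, 212))*(-38234 + g(-179, 116)) = (-7931 + (395/13 + 5*26))*(-38234 - 116) = (-7931 + (395/13 + 130))*(-38350) = (-7931 + 2085/13)*(-38350) = -101018/13*(-38350) = 298003100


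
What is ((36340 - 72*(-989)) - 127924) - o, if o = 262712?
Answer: -283088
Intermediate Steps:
((36340 - 72*(-989)) - 127924) - o = ((36340 - 72*(-989)) - 127924) - 1*262712 = ((36340 + 71208) - 127924) - 262712 = (107548 - 127924) - 262712 = -20376 - 262712 = -283088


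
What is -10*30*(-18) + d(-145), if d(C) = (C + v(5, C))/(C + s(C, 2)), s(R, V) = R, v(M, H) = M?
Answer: 156614/29 ≈ 5400.5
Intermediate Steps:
d(C) = (5 + C)/(2*C) (d(C) = (C + 5)/(C + C) = (5 + C)/((2*C)) = (5 + C)*(1/(2*C)) = (5 + C)/(2*C))
-10*30*(-18) + d(-145) = -10*30*(-18) + (½)*(5 - 145)/(-145) = -300*(-18) + (½)*(-1/145)*(-140) = 5400 + 14/29 = 156614/29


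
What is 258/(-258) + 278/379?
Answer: -101/379 ≈ -0.26649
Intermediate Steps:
258/(-258) + 278/379 = 258*(-1/258) + 278*(1/379) = -1 + 278/379 = -101/379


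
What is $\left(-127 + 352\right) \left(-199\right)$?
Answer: $-44775$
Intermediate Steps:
$\left(-127 + 352\right) \left(-199\right) = 225 \left(-199\right) = -44775$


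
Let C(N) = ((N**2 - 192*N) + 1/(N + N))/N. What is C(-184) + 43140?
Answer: 2895635969/67712 ≈ 42764.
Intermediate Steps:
C(N) = (N**2 + 1/(2*N) - 192*N)/N (C(N) = ((N**2 - 192*N) + 1/(2*N))/N = (N**2 + 1/(2*N) - 192*N)/N)
C(-184) + 43140 = (-192 - 184 + (1/2)/(-184)**2) + 43140 = (-192 - 184 + (1/2)*(1/33856)) + 43140 = (-192 - 184 + 1/67712) + 43140 = -25459711/67712 + 43140 = 2895635969/67712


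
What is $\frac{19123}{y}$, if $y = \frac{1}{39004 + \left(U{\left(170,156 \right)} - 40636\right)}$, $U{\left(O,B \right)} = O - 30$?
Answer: $-28531516$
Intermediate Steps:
$U{\left(O,B \right)} = -30 + O$
$y = - \frac{1}{1492}$ ($y = \frac{1}{39004 + \left(\left(-30 + 170\right) - 40636\right)} = \frac{1}{39004 + \left(140 - 40636\right)} = \frac{1}{39004 - 40496} = \frac{1}{-1492} = - \frac{1}{1492} \approx -0.00067024$)
$\frac{19123}{y} = \frac{19123}{- \frac{1}{1492}} = 19123 \left(-1492\right) = -28531516$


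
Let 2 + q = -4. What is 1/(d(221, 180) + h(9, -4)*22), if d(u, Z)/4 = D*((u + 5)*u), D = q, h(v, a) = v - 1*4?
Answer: -1/1198594 ≈ -8.3431e-7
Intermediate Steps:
h(v, a) = -4 + v (h(v, a) = v - 4 = -4 + v)
q = -6 (q = -2 - 4 = -6)
D = -6
d(u, Z) = -24*u*(5 + u) (d(u, Z) = 4*(-6*(u + 5)*u) = 4*(-6*(5 + u)*u) = 4*(-6*u*(5 + u)) = -24*u*(5 + u))
1/(d(221, 180) + h(9, -4)*22) = 1/(-24*221*(5 + 221) + (-4 + 9)*22) = 1/(-24*221*226 + 5*22) = 1/(-1198704 + 110) = 1/(-1198594) = -1/1198594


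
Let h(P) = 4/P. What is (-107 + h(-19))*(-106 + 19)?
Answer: 177219/19 ≈ 9327.3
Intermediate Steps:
(-107 + h(-19))*(-106 + 19) = (-107 + 4/(-19))*(-106 + 19) = (-107 + 4*(-1/19))*(-87) = (-107 - 4/19)*(-87) = -2037/19*(-87) = 177219/19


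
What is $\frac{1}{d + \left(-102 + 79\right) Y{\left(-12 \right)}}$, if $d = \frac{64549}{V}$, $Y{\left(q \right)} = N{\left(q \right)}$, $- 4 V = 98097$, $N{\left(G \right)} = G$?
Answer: $\frac{98097}{26816576} \approx 0.0036581$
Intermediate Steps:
$V = - \frac{98097}{4}$ ($V = \left(- \frac{1}{4}\right) 98097 = - \frac{98097}{4} \approx -24524.0$)
$Y{\left(q \right)} = q$
$d = - \frac{258196}{98097}$ ($d = \frac{64549}{- \frac{98097}{4}} = 64549 \left(- \frac{4}{98097}\right) = - \frac{258196}{98097} \approx -2.632$)
$\frac{1}{d + \left(-102 + 79\right) Y{\left(-12 \right)}} = \frac{1}{- \frac{258196}{98097} + \left(-102 + 79\right) \left(-12\right)} = \frac{1}{- \frac{258196}{98097} - -276} = \frac{1}{- \frac{258196}{98097} + 276} = \frac{1}{\frac{26816576}{98097}} = \frac{98097}{26816576}$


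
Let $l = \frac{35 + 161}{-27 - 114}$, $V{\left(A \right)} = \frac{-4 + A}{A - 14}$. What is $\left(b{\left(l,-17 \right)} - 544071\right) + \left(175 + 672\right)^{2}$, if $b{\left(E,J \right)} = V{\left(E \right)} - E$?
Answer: $\frac{5303676034}{30597} \approx 1.7334 \cdot 10^{5}$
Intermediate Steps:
$V{\left(A \right)} = \frac{-4 + A}{-14 + A}$
$l = - \frac{196}{141}$ ($l = \frac{196}{-141} = 196 \left(- \frac{1}{141}\right) = - \frac{196}{141} \approx -1.3901$)
$b{\left(E,J \right)} = - E + \frac{-4 + E}{-14 + E}$ ($b{\left(E,J \right)} = \frac{-4 + E}{-14 + E} - E = - E + \frac{-4 + E}{-14 + E}$)
$\left(b{\left(l,-17 \right)} - 544071\right) + \left(175 + 672\right)^{2} = \left(\frac{-4 - \frac{196}{141} - - \frac{196 \left(-14 - \frac{196}{141}\right)}{141}}{-14 - \frac{196}{141}} - 544071\right) + \left(175 + 672\right)^{2} = \left(\frac{-4 - \frac{196}{141} - \left(- \frac{196}{141}\right) \left(- \frac{2170}{141}\right)}{- \frac{2170}{141}} - 544071\right) + 847^{2} = \left(- \frac{141 \left(-4 - \frac{196}{141} - \frac{425320}{19881}\right)}{2170} - 544071\right) + 717409 = \left(\left(- \frac{141}{2170}\right) \left(- \frac{532480}{19881}\right) - 544071\right) + 717409 = \left(\frac{53248}{30597} - 544071\right) + 717409 = - \frac{16646887139}{30597} + 717409 = \frac{5303676034}{30597}$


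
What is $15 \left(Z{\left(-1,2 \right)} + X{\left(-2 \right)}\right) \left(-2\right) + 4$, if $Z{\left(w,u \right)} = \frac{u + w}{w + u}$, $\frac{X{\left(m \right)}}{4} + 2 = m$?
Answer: $454$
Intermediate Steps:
$X{\left(m \right)} = -8 + 4 m$
$Z{\left(w,u \right)} = 1$ ($Z{\left(w,u \right)} = \frac{u + w}{u + w} = 1$)
$15 \left(Z{\left(-1,2 \right)} + X{\left(-2 \right)}\right) \left(-2\right) + 4 = 15 \left(1 + \left(-8 + 4 \left(-2\right)\right)\right) \left(-2\right) + 4 = 15 \left(1 - 16\right) \left(-2\right) + 4 = 15 \left(\left(-15\right) \left(-2\right)\right) + 4 = 15 \cdot 30 + 4 = 450 + 4 = 454$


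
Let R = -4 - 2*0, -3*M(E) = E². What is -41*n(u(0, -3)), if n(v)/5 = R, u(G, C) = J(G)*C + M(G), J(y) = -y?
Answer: 820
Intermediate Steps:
M(E) = -E²/3
u(G, C) = -G²/3 - C*G (u(G, C) = (-G)*C - G²/3 = -C*G - G²/3 = -G²/3 - C*G)
R = -4 (R = -4 + 0 = -4)
n(v) = -20 (n(v) = 5*(-4) = -20)
-41*n(u(0, -3)) = -41*(-20) = 820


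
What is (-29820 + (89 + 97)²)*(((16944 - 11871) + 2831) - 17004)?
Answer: -43461600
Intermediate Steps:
(-29820 + (89 + 97)²)*(((16944 - 11871) + 2831) - 17004) = (-29820 + 186²)*((5073 + 2831) - 17004) = (-29820 + 34596)*(7904 - 17004) = 4776*(-9100) = -43461600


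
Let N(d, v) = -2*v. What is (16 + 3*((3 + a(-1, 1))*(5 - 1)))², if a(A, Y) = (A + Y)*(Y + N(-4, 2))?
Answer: 2704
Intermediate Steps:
a(A, Y) = (-4 + Y)*(A + Y) (a(A, Y) = (A + Y)*(Y - 2*2) = (A + Y)*(Y - 4) = (A + Y)*(-4 + Y) = (-4 + Y)*(A + Y))
(16 + 3*((3 + a(-1, 1))*(5 - 1)))² = (16 + 3*((3 + (1² - 4*(-1) - 4*1 - 1*1))*(5 - 1)))² = (16 + 3*((3 + (1 + 4 - 4 - 1))*4))² = (16 + 3*((3 + 0)*4))² = (16 + 3*(3*4))² = (16 + 3*12)² = (16 + 36)² = 52² = 2704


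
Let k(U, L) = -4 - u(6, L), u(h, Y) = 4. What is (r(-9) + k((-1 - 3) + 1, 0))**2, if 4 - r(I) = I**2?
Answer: 7225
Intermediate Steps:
k(U, L) = -8 (k(U, L) = -4 - 1*4 = -4 - 4 = -8)
r(I) = 4 - I**2
(r(-9) + k((-1 - 3) + 1, 0))**2 = ((4 - 1*(-9)**2) - 8)**2 = ((4 - 1*81) - 8)**2 = ((4 - 81) - 8)**2 = (-77 - 8)**2 = (-85)**2 = 7225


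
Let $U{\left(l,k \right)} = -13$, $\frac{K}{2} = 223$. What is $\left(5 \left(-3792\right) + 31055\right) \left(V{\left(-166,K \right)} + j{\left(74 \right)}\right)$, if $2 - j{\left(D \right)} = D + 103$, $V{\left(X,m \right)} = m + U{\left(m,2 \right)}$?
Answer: $3120510$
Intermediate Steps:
$K = 446$ ($K = 2 \cdot 223 = 446$)
$V{\left(X,m \right)} = -13 + m$ ($V{\left(X,m \right)} = m - 13 = -13 + m$)
$j{\left(D \right)} = -101 - D$ ($j{\left(D \right)} = 2 - \left(D + 103\right) = 2 - \left(103 + D\right) = -101 - D$)
$\left(5 \left(-3792\right) + 31055\right) \left(V{\left(-166,K \right)} + j{\left(74 \right)}\right) = \left(5 \left(-3792\right) + 31055\right) \left(\left(-13 + 446\right) - 175\right) = \left(-18960 + 31055\right) \left(433 - 175\right) = 12095 \left(433 - 175\right) = 12095 \cdot 258 = 3120510$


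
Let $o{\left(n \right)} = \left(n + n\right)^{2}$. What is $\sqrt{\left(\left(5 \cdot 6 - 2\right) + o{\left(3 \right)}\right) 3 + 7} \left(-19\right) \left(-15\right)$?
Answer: $285 \sqrt{199} \approx 4020.4$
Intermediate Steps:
$o{\left(n \right)} = 4 n^{2}$ ($o{\left(n \right)} = \left(2 n\right)^{2} = 4 n^{2}$)
$\sqrt{\left(\left(5 \cdot 6 - 2\right) + o{\left(3 \right)}\right) 3 + 7} \left(-19\right) \left(-15\right) = \sqrt{\left(\left(5 \cdot 6 - 2\right) + 4 \cdot 3^{2}\right) 3 + 7} \left(-19\right) \left(-15\right) = \sqrt{\left(\left(30 - 2\right) + 4 \cdot 9\right) 3 + 7} \left(-19\right) \left(-15\right) = \sqrt{\left(28 + 36\right) 3 + 7} \left(-19\right) \left(-15\right) = \sqrt{64 \cdot 3 + 7} \left(-19\right) \left(-15\right) = \sqrt{192 + 7} \left(-19\right) \left(-15\right) = \sqrt{199} \left(-19\right) \left(-15\right) = - 19 \sqrt{199} \left(-15\right) = 285 \sqrt{199}$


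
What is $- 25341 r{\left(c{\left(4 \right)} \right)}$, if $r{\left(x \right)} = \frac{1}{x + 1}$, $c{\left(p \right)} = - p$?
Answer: $8447$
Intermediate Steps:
$r{\left(x \right)} = \frac{1}{1 + x}$
$- 25341 r{\left(c{\left(4 \right)} \right)} = - \frac{25341}{1 - 4} = - \frac{25341}{-3} = \left(-25341\right) \left(- \frac{1}{3}\right) = 8447$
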